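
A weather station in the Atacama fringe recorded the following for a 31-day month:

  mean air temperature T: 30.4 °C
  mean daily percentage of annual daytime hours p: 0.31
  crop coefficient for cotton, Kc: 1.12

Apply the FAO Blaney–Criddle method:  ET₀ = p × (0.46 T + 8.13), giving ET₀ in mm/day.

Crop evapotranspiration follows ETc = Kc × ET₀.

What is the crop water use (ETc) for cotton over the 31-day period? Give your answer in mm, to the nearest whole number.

238 mm

ET₀ = 0.31 × (0.46 × 30.4 + 8.13) = 0.31 × 22.114 = 6.8553 mm/d
ETc = Kc × ET₀ = 1.12 × 6.8553 = 7.6779 mm/d
Over 31 days: 7.6779 × 31 = 238.015 mm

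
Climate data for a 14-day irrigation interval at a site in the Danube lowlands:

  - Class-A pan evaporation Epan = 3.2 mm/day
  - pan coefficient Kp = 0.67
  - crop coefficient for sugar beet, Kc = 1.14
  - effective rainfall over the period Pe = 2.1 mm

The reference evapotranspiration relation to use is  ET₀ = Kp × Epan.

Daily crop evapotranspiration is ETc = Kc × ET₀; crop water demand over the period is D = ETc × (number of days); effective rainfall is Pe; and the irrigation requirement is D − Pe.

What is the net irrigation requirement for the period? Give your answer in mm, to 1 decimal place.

32.1 mm

ET₀ = 0.67 × 3.2 = 2.1440 mm/d
ETc = Kc × ET₀ = 1.14 × 2.1440 = 2.4442 mm/d
Crop demand D = ETc × 14 d = 2.4442 × 14 = 34.219 mm
D − Pe = 34.219 − 2.1 = 32.119 mm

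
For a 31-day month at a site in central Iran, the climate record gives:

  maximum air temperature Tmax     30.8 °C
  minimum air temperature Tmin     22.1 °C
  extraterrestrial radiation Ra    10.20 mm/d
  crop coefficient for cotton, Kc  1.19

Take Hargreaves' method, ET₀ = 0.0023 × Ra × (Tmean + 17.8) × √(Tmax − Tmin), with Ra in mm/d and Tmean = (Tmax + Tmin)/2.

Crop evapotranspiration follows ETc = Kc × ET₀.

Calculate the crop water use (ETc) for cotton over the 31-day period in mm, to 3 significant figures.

113 mm

Tmean = (30.8 + 22.1)/2 = 26.45 °C
ET₀ = 0.0023 × 10.20 × (26.45 + 17.8) × √8.7 = 0.0023 × 10.20 × 44.25 × 2.9496 = 3.0620 mm/d
ETc = Kc × ET₀ = 1.19 × 3.0620 = 3.6438 mm/d
Over 31 days: 3.6438 × 31 = 112.958 mm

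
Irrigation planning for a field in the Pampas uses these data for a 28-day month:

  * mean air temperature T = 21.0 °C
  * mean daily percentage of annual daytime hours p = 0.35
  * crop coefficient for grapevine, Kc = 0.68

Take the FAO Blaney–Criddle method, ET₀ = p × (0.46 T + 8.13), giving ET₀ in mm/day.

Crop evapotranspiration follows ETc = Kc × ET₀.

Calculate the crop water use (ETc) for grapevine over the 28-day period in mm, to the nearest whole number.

119 mm

ET₀ = 0.35 × (0.46 × 21.0 + 8.13) = 0.35 × 17.790 = 6.2265 mm/d
ETc = Kc × ET₀ = 0.68 × 6.2265 = 4.2340 mm/d
Over 28 days: 4.2340 × 28 = 118.552 mm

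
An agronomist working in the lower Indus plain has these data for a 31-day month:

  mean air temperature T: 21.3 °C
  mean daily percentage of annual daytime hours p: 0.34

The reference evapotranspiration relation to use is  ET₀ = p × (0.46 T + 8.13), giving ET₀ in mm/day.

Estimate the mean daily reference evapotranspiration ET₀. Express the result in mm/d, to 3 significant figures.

ET₀ = 0.34 × (0.46 × 21.3 + 8.13) = 0.34 × 17.928 = 6.0955 mm/d

6.10 mm/d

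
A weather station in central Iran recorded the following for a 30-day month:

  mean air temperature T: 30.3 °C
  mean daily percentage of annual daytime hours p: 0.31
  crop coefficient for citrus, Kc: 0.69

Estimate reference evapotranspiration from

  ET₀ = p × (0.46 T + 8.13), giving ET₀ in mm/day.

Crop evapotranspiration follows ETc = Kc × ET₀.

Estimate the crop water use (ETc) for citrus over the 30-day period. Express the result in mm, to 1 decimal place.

141.6 mm

ET₀ = 0.31 × (0.46 × 30.3 + 8.13) = 0.31 × 22.068 = 6.8411 mm/d
ETc = Kc × ET₀ = 0.69 × 6.8411 = 4.7204 mm/d
Over 30 days: 4.7204 × 30 = 141.612 mm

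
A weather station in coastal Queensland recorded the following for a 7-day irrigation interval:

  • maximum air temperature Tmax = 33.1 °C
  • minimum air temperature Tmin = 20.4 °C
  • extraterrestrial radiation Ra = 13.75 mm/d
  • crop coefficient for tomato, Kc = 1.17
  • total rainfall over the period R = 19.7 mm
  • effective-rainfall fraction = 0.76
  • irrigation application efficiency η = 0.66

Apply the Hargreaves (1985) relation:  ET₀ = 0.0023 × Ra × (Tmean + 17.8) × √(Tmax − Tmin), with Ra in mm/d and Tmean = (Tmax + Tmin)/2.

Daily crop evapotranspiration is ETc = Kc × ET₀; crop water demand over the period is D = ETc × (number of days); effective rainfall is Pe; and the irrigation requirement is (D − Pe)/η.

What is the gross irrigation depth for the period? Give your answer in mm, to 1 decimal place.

Tmean = (33.1 + 20.4)/2 = 26.75 °C
ET₀ = 0.0023 × 13.75 × (26.75 + 17.8) × √12.7 = 0.0023 × 13.75 × 44.55 × 3.5637 = 5.0209 mm/d
ETc = Kc × ET₀ = 1.17 × 5.0209 = 5.8745 mm/d
Crop demand D = ETc × 7 d = 5.8745 × 7 = 41.122 mm
Pe = 0.76 × 19.7 = 14.972 mm
D − Pe = 41.122 − 14.972 = 26.150 mm
Gross irrigation = 26.150 / 0.66 = 39.621 mm

39.6 mm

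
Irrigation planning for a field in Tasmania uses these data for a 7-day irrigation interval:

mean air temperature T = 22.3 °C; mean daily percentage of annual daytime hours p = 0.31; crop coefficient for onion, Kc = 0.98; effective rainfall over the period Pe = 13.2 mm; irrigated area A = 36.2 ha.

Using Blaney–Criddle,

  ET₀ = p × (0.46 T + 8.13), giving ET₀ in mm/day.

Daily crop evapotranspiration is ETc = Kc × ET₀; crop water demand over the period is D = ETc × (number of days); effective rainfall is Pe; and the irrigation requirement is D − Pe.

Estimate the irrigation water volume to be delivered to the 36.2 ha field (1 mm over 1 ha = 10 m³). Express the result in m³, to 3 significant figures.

ET₀ = 0.31 × (0.46 × 22.3 + 8.13) = 0.31 × 18.388 = 5.7003 mm/d
ETc = Kc × ET₀ = 0.98 × 5.7003 = 5.5863 mm/d
Crop demand D = ETc × 7 d = 5.5863 × 7 = 39.104 mm
D − Pe = 39.104 − 13.2 = 25.904 mm
Volume = 25.904 mm × 36.2 ha × 10 = 9377.2 m³

9380 m³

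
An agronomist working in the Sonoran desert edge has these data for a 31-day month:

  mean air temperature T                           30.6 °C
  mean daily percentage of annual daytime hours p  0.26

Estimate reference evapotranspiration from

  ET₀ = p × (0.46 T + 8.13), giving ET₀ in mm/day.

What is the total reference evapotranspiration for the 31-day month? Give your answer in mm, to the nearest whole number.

ET₀ = 0.26 × (0.46 × 30.6 + 8.13) = 0.26 × 22.206 = 5.7736 mm/d
Monthly total = 5.7736 × 31 = 178.982 mm

179 mm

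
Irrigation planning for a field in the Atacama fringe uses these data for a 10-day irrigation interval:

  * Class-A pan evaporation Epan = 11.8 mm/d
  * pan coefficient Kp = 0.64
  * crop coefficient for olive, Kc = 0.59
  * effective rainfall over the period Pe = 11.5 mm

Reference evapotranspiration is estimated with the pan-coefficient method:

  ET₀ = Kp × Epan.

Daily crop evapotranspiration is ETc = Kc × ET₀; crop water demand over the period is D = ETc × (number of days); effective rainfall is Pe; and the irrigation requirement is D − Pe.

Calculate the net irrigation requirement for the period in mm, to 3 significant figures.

ET₀ = 0.64 × 11.8 = 7.5520 mm/d
ETc = Kc × ET₀ = 0.59 × 7.5520 = 4.4557 mm/d
Crop demand D = ETc × 10 d = 4.4557 × 10 = 44.557 mm
D − Pe = 44.557 − 11.5 = 33.057 mm

33.1 mm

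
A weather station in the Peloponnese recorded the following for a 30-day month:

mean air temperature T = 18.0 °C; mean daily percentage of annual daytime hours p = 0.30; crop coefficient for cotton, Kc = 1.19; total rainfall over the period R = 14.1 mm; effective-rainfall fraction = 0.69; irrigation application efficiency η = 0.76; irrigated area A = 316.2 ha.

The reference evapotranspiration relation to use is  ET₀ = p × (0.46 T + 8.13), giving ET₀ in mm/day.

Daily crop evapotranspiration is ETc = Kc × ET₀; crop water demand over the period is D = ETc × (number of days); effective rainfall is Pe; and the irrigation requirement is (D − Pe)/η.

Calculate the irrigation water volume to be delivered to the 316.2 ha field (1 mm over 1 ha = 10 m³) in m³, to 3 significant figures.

691000 m³

ET₀ = 0.30 × (0.46 × 18.0 + 8.13) = 0.30 × 16.410 = 4.9230 mm/d
ETc = Kc × ET₀ = 1.19 × 4.9230 = 5.8584 mm/d
Crop demand D = ETc × 30 d = 5.8584 × 30 = 175.752 mm
Pe = 0.69 × 14.1 = 9.729 mm
D − Pe = 175.752 − 9.729 = 166.023 mm
Gross irrigation = 166.023 / 0.76 = 218.451 mm
Volume = 218.451 mm × 316.2 ha × 10 = 690742.1 m³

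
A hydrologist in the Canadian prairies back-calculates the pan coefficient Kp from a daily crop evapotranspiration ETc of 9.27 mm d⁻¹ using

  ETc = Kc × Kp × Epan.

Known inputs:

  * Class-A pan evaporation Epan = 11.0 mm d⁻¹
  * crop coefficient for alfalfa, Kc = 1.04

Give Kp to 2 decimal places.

0.81

ETc = Kc × Kp × Epan  ⇒  Kp = ETc / (Kc × Epan)
Kp = 9.27 / (1.04 × 11.0) = 9.27 / 11.440 = 0.8103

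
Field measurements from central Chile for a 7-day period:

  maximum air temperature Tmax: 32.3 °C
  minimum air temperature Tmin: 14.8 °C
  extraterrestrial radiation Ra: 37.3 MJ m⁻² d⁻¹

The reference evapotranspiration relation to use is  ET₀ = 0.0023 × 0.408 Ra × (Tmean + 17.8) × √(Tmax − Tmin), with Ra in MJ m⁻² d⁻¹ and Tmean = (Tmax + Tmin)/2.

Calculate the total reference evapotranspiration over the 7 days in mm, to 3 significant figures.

Tmean = (32.3 + 14.8)/2 = 23.55 °C
0.408 Ra = 0.408 × 37.3 = 15.2184 mm/d equivalent
ET₀ = 0.0023 × 15.2184 × (23.55 + 17.8) × √17.5 = 0.0023 × 15.2184 × 41.35 × 4.1833 = 6.0547 mm/d
Over 7 days: 6.0547 × 7 = 42.383 mm

42.4 mm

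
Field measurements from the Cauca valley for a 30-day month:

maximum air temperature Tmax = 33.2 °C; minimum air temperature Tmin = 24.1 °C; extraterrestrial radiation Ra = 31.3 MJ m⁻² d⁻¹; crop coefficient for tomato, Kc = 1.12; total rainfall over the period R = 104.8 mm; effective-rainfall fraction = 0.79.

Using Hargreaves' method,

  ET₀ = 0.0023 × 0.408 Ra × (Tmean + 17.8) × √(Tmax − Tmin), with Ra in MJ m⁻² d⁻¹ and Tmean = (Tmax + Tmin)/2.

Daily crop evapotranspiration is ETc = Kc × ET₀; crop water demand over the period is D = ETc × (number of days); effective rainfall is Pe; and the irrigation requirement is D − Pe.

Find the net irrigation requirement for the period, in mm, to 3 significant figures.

Tmean = (33.2 + 24.1)/2 = 28.65 °C
0.408 Ra = 0.408 × 31.3 = 12.7704 mm/d equivalent
ET₀ = 0.0023 × 12.7704 × (28.65 + 17.8) × √9.1 = 0.0023 × 12.7704 × 46.45 × 3.0166 = 4.1156 mm/d
ETc = Kc × ET₀ = 1.12 × 4.1156 = 4.6095 mm/d
Crop demand D = ETc × 30 d = 4.6095 × 30 = 138.285 mm
Pe = 0.79 × 104.8 = 82.792 mm
D − Pe = 138.285 − 82.792 = 55.493 mm

55.5 mm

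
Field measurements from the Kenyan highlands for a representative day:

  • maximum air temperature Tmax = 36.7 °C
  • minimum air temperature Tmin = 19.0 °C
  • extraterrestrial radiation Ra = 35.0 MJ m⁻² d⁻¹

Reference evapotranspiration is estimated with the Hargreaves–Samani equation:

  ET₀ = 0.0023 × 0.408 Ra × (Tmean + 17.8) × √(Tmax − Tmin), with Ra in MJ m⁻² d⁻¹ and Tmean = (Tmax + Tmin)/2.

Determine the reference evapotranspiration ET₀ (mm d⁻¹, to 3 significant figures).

Tmean = (36.7 + 19.0)/2 = 27.85 °C
0.408 Ra = 0.408 × 35.0 = 14.2800 mm/d equivalent
ET₀ = 0.0023 × 14.2800 × (27.85 + 17.8) × √17.7 = 0.0023 × 14.2800 × 45.65 × 4.2071 = 6.3078 mm/d

6.31 mm d⁻¹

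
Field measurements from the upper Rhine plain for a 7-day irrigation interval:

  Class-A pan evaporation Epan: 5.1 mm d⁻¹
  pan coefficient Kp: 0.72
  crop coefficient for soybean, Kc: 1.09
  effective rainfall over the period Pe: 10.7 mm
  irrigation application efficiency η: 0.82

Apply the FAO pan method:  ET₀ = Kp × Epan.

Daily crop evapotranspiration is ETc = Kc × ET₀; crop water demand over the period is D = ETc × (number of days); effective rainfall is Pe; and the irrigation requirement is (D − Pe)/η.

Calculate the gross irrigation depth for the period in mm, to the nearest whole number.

ET₀ = 0.72 × 5.1 = 3.6720 mm/d
ETc = Kc × ET₀ = 1.09 × 3.6720 = 4.0025 mm/d
Crop demand D = ETc × 7 d = 4.0025 × 7 = 28.018 mm
D − Pe = 28.018 − 10.7 = 17.318 mm
Gross irrigation = 17.318 / 0.82 = 21.120 mm

21 mm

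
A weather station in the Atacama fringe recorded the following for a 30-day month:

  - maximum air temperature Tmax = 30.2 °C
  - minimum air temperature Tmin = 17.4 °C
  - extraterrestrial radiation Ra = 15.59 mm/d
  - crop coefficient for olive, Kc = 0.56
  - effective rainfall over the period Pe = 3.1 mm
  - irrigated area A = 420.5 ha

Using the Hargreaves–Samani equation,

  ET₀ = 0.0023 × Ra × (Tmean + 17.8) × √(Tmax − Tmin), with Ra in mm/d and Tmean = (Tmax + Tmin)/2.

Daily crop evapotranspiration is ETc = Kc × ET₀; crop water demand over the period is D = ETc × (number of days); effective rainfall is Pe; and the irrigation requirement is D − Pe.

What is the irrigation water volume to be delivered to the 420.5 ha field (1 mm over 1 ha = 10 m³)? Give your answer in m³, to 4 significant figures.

Tmean = (30.2 + 17.4)/2 = 23.80 °C
ET₀ = 0.0023 × 15.59 × (23.80 + 17.8) × √12.8 = 0.0023 × 15.59 × 41.60 × 3.5777 = 5.3367 mm/d
ETc = Kc × ET₀ = 0.56 × 5.3367 = 2.9886 mm/d
Crop demand D = ETc × 30 d = 2.9886 × 30 = 89.658 mm
D − Pe = 89.658 − 3.1 = 86.558 mm
Volume = 86.558 mm × 420.5 ha × 10 = 363976.4 m³

364000 m³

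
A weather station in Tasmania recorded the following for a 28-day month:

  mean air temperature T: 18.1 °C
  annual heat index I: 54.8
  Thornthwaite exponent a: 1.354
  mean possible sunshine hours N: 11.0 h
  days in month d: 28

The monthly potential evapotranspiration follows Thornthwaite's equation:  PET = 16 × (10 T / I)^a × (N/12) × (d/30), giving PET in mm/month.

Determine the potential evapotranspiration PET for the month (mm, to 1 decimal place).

10T/I = 10 × 18.1 / 54.8 = 3.3029
(10T/I)^a = 3.3029^1.354 = 5.0418
Uncorrected PET = 16 × 5.0418 = 80.669 mm
Correction = (N/12)(d/30) = (11.0/12)(28/30) = 0.8556
PET = 80.669 × 0.8556 = 69.020 mm/month

69.0 mm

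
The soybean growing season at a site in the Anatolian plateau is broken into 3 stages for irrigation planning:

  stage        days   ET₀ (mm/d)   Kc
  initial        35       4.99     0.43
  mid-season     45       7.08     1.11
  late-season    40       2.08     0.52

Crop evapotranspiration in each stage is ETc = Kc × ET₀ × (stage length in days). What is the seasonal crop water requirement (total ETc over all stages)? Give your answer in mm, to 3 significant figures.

472 mm

initial: 0.43 × 4.99 × 35 = 75.10 mm
mid-season: 1.11 × 7.08 × 45 = 353.65 mm
late-season: 0.52 × 2.08 × 40 = 43.26 mm
Seasonal total = 472.01 mm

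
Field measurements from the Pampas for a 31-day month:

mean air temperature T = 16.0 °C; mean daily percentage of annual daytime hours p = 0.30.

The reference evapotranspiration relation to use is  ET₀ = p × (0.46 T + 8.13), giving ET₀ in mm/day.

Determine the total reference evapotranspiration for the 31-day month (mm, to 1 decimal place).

ET₀ = 0.30 × (0.46 × 16.0 + 8.13) = 0.30 × 15.490 = 4.6470 mm/d
Monthly total = 4.6470 × 31 = 144.057 mm

144.1 mm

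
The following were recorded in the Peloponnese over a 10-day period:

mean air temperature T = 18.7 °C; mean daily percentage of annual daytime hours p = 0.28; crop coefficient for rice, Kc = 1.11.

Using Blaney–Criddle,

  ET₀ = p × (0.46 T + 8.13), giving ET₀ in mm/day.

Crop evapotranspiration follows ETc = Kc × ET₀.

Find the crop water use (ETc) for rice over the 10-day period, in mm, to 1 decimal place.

ET₀ = 0.28 × (0.46 × 18.7 + 8.13) = 0.28 × 16.732 = 4.6850 mm/d
ETc = Kc × ET₀ = 1.11 × 4.6850 = 5.2004 mm/d
Over 10 days: 5.2004 × 10 = 52.004 mm

52.0 mm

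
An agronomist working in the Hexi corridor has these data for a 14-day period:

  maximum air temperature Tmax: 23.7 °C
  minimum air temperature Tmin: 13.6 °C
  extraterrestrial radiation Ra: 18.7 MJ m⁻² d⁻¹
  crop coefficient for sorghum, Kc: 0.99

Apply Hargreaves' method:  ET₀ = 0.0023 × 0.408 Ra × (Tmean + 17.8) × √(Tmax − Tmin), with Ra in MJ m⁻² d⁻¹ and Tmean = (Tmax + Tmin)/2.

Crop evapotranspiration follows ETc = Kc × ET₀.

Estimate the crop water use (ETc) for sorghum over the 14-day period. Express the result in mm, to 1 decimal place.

Tmean = (23.7 + 13.6)/2 = 18.65 °C
0.408 Ra = 0.408 × 18.7 = 7.6296 mm/d equivalent
ET₀ = 0.0023 × 7.6296 × (18.65 + 17.8) × √10.1 = 0.0023 × 7.6296 × 36.45 × 3.1780 = 2.0327 mm/d
ETc = Kc × ET₀ = 0.99 × 2.0327 = 2.0124 mm/d
Over 14 days: 2.0124 × 14 = 28.174 mm

28.2 mm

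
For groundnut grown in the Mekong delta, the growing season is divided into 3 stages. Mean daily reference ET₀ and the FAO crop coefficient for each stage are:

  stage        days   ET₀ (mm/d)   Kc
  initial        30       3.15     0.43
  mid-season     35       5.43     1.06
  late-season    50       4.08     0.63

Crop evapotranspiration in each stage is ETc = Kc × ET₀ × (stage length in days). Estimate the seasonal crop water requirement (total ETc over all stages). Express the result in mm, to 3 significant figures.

371 mm

initial: 0.43 × 3.15 × 30 = 40.64 mm
mid-season: 1.06 × 5.43 × 35 = 201.45 mm
late-season: 0.63 × 4.08 × 50 = 128.52 mm
Seasonal total = 370.61 mm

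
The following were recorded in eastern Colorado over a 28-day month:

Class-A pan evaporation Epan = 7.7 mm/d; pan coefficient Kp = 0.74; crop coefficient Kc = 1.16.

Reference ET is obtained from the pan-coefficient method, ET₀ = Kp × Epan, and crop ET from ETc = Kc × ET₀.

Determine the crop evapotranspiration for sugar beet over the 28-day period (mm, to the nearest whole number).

ET₀ = 0.74 × 7.7 = 5.6980 mm/d
ETc = Kc × ET₀ = 1.16 × 5.6980 = 6.6097 mm/d
Over 28 days: 6.6097 × 28 = 185.072 mm

185 mm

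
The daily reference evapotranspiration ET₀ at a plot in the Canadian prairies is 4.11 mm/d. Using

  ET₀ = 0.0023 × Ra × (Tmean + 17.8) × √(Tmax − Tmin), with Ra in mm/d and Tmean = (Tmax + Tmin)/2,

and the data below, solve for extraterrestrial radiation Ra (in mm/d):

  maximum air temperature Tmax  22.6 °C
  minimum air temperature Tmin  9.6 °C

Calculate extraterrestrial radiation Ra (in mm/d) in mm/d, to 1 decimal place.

14.6 mm/d

Tmean = 16.10 °C; √ΔT = 3.6056
Ra = ET₀ / [0.0023 × (Tmean+17.8) × √ΔT] = 4.11 / (0.0023 × 33.90 × 3.6056) = 14.620 mm/d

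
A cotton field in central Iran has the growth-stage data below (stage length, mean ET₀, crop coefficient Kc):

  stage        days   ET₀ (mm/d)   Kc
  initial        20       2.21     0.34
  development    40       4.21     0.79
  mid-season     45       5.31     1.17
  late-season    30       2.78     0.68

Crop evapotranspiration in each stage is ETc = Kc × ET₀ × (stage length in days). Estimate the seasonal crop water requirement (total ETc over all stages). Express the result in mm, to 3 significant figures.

initial: 0.34 × 2.21 × 20 = 15.03 mm
development: 0.79 × 4.21 × 40 = 133.04 mm
mid-season: 1.17 × 5.31 × 45 = 279.57 mm
late-season: 0.68 × 2.78 × 30 = 56.71 mm
Seasonal total = 484.35 mm

484 mm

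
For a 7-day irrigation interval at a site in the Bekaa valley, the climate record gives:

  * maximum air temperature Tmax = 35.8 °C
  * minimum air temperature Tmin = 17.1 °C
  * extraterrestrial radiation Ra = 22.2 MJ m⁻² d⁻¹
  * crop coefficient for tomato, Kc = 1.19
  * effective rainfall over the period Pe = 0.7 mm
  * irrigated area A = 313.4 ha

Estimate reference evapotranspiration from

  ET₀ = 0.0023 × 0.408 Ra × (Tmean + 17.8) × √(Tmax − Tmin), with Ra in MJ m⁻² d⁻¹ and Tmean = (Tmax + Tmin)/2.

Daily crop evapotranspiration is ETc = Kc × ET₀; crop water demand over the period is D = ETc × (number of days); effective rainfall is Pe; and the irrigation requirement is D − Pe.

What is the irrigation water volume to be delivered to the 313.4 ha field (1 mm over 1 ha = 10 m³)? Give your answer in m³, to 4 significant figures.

Tmean = (35.8 + 17.1)/2 = 26.45 °C
0.408 Ra = 0.408 × 22.2 = 9.0576 mm/d equivalent
ET₀ = 0.0023 × 9.0576 × (26.45 + 17.8) × √18.7 = 0.0023 × 9.0576 × 44.25 × 4.3243 = 3.9863 mm/d
ETc = Kc × ET₀ = 1.19 × 3.9863 = 4.7437 mm/d
Crop demand D = ETc × 7 d = 4.7437 × 7 = 33.206 mm
D − Pe = 33.206 − 0.7 = 32.506 mm
Volume = 32.506 mm × 313.4 ha × 10 = 101873.8 m³

101900 m³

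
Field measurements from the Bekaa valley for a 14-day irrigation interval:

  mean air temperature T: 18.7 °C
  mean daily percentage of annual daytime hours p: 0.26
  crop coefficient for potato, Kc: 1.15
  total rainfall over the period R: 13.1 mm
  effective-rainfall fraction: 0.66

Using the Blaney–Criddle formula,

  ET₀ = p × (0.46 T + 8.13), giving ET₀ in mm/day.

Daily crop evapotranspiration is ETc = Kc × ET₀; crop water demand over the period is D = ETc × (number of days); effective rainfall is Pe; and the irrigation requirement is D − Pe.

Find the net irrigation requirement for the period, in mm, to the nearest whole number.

61 mm

ET₀ = 0.26 × (0.46 × 18.7 + 8.13) = 0.26 × 16.732 = 4.3503 mm/d
ETc = Kc × ET₀ = 1.15 × 4.3503 = 5.0028 mm/d
Crop demand D = ETc × 14 d = 5.0028 × 14 = 70.039 mm
Pe = 0.66 × 13.1 = 8.646 mm
D − Pe = 70.039 − 8.646 = 61.393 mm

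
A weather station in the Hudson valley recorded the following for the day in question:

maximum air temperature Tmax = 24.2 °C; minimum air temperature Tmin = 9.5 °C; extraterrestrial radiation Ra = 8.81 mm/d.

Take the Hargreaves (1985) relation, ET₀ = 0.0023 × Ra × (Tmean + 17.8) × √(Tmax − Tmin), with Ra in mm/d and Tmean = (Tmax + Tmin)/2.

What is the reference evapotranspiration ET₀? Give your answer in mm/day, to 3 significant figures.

Tmean = (24.2 + 9.5)/2 = 16.85 °C
ET₀ = 0.0023 × 8.81 × (16.85 + 17.8) × √14.7 = 0.0023 × 8.81 × 34.65 × 3.8341 = 2.6920 mm/d

2.69 mm/day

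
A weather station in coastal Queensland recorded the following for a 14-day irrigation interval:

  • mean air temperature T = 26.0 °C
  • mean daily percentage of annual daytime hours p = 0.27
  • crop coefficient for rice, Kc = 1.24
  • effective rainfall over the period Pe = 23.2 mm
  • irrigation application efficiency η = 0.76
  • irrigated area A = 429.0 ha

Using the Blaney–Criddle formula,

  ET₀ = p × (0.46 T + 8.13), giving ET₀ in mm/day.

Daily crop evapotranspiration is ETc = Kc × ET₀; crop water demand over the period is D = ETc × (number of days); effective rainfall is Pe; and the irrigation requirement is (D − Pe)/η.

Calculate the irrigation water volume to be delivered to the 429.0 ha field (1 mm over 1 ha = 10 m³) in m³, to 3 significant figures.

ET₀ = 0.27 × (0.46 × 26.0 + 8.13) = 0.27 × 20.090 = 5.4243 mm/d
ETc = Kc × ET₀ = 1.24 × 5.4243 = 6.7261 mm/d
Crop demand D = ETc × 14 d = 6.7261 × 14 = 94.165 mm
D − Pe = 94.165 − 23.2 = 70.965 mm
Gross irrigation = 70.965 / 0.76 = 93.375 mm
Volume = 93.375 mm × 429.0 ha × 10 = 400578.8 m³

401000 m³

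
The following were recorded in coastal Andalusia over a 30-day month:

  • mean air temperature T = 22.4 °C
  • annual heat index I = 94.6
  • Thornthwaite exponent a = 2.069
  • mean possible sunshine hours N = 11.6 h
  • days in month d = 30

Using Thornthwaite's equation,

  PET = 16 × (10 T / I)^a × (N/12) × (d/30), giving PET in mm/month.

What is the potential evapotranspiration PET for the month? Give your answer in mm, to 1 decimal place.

10T/I = 10 × 22.4 / 94.6 = 2.3679
(10T/I)^a = 2.3679^2.069 = 5.9506
Uncorrected PET = 16 × 5.9506 = 95.210 mm
Correction = (N/12)(d/30) = (11.6/12)(30/30) = 0.9667
PET = 95.210 × 0.9667 = 92.040 mm/month

92.0 mm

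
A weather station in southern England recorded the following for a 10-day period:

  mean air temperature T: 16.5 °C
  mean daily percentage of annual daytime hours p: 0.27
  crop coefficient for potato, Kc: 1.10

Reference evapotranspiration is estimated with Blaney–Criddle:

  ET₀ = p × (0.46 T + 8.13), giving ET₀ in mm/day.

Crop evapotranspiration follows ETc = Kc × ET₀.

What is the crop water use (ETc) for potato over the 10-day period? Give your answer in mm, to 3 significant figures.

46.7 mm

ET₀ = 0.27 × (0.46 × 16.5 + 8.13) = 0.27 × 15.720 = 4.2444 mm/d
ETc = Kc × ET₀ = 1.10 × 4.2444 = 4.6688 mm/d
Over 10 days: 4.6688 × 10 = 46.688 mm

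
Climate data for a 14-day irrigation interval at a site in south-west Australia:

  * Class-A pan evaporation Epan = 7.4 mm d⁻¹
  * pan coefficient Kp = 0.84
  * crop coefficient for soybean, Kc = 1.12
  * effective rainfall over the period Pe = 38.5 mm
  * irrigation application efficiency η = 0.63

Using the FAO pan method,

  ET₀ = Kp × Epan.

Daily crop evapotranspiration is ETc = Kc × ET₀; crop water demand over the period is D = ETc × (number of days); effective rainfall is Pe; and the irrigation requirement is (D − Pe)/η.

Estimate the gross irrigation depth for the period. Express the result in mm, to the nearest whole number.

ET₀ = 0.84 × 7.4 = 6.2160 mm/d
ETc = Kc × ET₀ = 1.12 × 6.2160 = 6.9619 mm/d
Crop demand D = ETc × 14 d = 6.9619 × 14 = 97.467 mm
D − Pe = 97.467 − 38.5 = 58.967 mm
Gross irrigation = 58.967 / 0.63 = 93.598 mm

94 mm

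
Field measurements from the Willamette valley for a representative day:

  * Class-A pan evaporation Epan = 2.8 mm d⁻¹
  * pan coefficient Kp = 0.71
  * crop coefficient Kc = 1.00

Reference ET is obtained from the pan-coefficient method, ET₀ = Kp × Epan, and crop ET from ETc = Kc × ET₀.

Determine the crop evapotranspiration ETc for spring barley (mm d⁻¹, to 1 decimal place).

2.0 mm d⁻¹

ET₀ = 0.71 × 2.8 = 1.9880 mm/d
ETc = Kc × ET₀ = 1.00 × 1.9880 = 1.9880 mm/d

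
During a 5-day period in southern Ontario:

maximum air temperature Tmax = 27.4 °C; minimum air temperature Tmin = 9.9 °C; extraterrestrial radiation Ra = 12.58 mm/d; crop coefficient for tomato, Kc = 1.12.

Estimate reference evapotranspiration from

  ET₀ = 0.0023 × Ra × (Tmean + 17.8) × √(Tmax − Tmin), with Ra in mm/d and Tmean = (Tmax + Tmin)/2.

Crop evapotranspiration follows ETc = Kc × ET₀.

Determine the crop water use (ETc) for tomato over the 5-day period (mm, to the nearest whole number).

Tmean = (27.4 + 9.9)/2 = 18.65 °C
ET₀ = 0.0023 × 12.58 × (18.65 + 17.8) × √17.5 = 0.0023 × 12.58 × 36.45 × 4.1833 = 4.4119 mm/d
ETc = Kc × ET₀ = 1.12 × 4.4119 = 4.9413 mm/d
Over 5 days: 4.9413 × 5 = 24.707 mm

25 mm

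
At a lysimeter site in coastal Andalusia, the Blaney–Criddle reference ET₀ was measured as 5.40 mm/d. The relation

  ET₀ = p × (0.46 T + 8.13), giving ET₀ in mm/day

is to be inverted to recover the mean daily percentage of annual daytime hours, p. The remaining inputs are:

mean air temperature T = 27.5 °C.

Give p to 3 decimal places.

0.260

p = ET₀ / (0.46 T + 8.13) = 5.40 / (0.46 × 27.5 + 8.13) = 5.40 / 20.780 = 0.2599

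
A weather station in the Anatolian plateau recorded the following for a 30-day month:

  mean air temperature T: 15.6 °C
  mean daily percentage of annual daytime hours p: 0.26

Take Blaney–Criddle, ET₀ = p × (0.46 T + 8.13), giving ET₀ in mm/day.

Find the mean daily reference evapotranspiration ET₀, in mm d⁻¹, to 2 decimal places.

ET₀ = 0.26 × (0.46 × 15.6 + 8.13) = 0.26 × 15.306 = 3.9796 mm/d

3.98 mm d⁻¹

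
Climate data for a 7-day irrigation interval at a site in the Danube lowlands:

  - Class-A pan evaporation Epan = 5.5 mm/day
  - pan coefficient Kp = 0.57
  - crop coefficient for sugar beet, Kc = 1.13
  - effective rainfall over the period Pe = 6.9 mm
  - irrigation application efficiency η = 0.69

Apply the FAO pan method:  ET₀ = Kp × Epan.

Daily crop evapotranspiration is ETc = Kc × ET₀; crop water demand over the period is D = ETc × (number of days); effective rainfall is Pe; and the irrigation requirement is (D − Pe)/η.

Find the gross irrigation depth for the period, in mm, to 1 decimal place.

ET₀ = 0.57 × 5.5 = 3.1350 mm/d
ETc = Kc × ET₀ = 1.13 × 3.1350 = 3.5426 mm/d
Crop demand D = ETc × 7 d = 3.5426 × 7 = 24.798 mm
D − Pe = 24.798 − 6.9 = 17.898 mm
Gross irrigation = 17.898 / 0.69 = 25.939 mm

25.9 mm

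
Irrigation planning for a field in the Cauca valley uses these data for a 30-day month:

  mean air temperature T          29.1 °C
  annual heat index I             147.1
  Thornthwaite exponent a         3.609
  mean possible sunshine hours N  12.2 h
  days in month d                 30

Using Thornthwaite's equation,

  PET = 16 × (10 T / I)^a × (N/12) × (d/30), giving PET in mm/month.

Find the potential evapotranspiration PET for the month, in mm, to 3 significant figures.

10T/I = 10 × 29.1 / 147.1 = 1.9782
(10T/I)^a = 1.9782^3.609 = 11.7284
Uncorrected PET = 16 × 11.7284 = 187.654 mm
Correction = (N/12)(d/30) = (12.2/12)(30/30) = 1.0167
PET = 187.654 × 1.0167 = 190.788 mm/month

191 mm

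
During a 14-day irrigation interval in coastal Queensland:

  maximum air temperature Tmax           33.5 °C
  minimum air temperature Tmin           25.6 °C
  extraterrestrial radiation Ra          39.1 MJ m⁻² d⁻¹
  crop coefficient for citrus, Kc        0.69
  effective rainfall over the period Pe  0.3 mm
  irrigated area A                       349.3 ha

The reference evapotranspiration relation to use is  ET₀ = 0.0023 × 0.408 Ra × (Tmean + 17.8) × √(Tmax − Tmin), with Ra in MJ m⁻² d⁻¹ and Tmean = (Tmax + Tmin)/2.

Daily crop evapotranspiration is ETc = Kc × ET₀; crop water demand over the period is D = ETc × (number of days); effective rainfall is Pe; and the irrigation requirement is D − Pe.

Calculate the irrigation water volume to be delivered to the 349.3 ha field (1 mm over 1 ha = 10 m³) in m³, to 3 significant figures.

164000 m³

Tmean = (33.5 + 25.6)/2 = 29.55 °C
0.408 Ra = 0.408 × 39.1 = 15.9528 mm/d equivalent
ET₀ = 0.0023 × 15.9528 × (29.55 + 17.8) × √7.9 = 0.0023 × 15.9528 × 47.35 × 2.8107 = 4.8831 mm/d
ETc = Kc × ET₀ = 0.69 × 4.8831 = 3.3693 mm/d
Crop demand D = ETc × 14 d = 3.3693 × 14 = 47.170 mm
D − Pe = 47.170 − 0.3 = 46.870 mm
Volume = 46.870 mm × 349.3 ha × 10 = 163716.9 m³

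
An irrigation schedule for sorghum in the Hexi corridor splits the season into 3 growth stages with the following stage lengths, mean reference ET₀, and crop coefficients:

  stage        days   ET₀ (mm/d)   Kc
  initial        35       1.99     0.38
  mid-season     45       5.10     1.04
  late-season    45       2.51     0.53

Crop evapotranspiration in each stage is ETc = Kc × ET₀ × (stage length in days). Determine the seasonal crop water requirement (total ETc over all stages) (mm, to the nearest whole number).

initial: 0.38 × 1.99 × 35 = 26.47 mm
mid-season: 1.04 × 5.10 × 45 = 238.68 mm
late-season: 0.53 × 2.51 × 45 = 59.86 mm
Seasonal total = 325.01 mm

325 mm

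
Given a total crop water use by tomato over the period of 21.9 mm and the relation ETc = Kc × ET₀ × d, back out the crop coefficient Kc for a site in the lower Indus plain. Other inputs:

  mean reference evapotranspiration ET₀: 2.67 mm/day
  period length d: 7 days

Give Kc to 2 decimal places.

1.17

ETc = Kc × ET₀ × d  ⇒  Kc = ETc / (ET₀ × d)
Kc = 21.9 / (2.67 × 7) = 21.9 / 18.69 = 1.1717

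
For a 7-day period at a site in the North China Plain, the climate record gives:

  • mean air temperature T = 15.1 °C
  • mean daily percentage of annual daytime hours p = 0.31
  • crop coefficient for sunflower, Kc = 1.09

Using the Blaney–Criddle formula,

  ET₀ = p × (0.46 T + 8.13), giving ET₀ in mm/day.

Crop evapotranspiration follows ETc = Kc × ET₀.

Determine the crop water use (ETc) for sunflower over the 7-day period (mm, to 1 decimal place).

ET₀ = 0.31 × (0.46 × 15.1 + 8.13) = 0.31 × 15.076 = 4.6736 mm/d
ETc = Kc × ET₀ = 1.09 × 4.6736 = 5.0942 mm/d
Over 7 days: 5.0942 × 7 = 35.659 mm

35.7 mm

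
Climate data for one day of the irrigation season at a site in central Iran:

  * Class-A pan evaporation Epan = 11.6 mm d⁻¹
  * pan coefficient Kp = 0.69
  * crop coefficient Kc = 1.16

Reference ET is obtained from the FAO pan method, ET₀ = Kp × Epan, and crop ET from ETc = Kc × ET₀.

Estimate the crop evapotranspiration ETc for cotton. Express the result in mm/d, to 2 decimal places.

ET₀ = 0.69 × 11.6 = 8.0040 mm/d
ETc = Kc × ET₀ = 1.16 × 8.0040 = 9.2846 mm/d

9.28 mm/d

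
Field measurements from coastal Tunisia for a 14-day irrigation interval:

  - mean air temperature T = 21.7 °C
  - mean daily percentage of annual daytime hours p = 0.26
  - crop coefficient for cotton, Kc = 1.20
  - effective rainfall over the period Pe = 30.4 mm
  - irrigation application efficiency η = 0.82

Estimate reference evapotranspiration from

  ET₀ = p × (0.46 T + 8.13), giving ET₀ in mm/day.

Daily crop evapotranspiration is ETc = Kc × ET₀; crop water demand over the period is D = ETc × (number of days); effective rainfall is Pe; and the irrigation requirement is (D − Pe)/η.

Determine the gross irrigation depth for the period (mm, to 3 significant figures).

59.4 mm

ET₀ = 0.26 × (0.46 × 21.7 + 8.13) = 0.26 × 18.112 = 4.7091 mm/d
ETc = Kc × ET₀ = 1.20 × 4.7091 = 5.6509 mm/d
Crop demand D = ETc × 14 d = 5.6509 × 14 = 79.113 mm
D − Pe = 79.113 − 30.4 = 48.713 mm
Gross irrigation = 48.713 / 0.82 = 59.406 mm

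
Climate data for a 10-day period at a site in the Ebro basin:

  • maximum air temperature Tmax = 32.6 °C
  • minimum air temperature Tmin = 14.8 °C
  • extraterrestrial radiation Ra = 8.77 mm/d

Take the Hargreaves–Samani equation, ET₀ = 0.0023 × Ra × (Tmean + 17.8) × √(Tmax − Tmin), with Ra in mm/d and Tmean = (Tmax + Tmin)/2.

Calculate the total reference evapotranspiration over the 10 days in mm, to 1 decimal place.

Tmean = (32.6 + 14.8)/2 = 23.70 °C
ET₀ = 0.0023 × 8.77 × (23.70 + 17.8) × √17.8 = 0.0023 × 8.77 × 41.50 × 4.2190 = 3.5317 mm/d
Over 10 days: 3.5317 × 10 = 35.317 mm

35.3 mm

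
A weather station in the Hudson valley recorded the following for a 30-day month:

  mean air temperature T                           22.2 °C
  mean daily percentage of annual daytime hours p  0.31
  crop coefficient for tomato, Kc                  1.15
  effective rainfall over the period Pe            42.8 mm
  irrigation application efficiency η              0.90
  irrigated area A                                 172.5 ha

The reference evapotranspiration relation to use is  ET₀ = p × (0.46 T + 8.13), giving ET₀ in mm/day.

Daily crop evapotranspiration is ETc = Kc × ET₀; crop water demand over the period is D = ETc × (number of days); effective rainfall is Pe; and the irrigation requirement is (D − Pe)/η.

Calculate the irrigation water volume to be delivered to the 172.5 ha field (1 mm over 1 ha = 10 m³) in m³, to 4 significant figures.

294000 m³

ET₀ = 0.31 × (0.46 × 22.2 + 8.13) = 0.31 × 18.342 = 5.6860 mm/d
ETc = Kc × ET₀ = 1.15 × 5.6860 = 6.5389 mm/d
Crop demand D = ETc × 30 d = 6.5389 × 30 = 196.167 mm
D − Pe = 196.167 − 42.8 = 153.367 mm
Gross irrigation = 153.367 / 0.90 = 170.408 mm
Volume = 170.408 mm × 172.5 ha × 10 = 293953.8 m³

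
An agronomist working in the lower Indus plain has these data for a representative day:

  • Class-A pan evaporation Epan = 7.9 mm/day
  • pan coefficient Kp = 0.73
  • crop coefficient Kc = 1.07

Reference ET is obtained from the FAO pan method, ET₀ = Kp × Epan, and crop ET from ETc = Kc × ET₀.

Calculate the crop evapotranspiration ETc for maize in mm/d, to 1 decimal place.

ET₀ = 0.73 × 7.9 = 5.7670 mm/d
ETc = Kc × ET₀ = 1.07 × 5.7670 = 6.1707 mm/d

6.2 mm/d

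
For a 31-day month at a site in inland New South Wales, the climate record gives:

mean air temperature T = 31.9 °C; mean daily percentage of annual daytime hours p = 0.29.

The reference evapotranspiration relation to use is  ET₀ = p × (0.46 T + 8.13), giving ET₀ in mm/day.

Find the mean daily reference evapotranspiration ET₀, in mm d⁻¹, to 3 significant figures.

ET₀ = 0.29 × (0.46 × 31.9 + 8.13) = 0.29 × 22.804 = 6.6132 mm/d

6.61 mm d⁻¹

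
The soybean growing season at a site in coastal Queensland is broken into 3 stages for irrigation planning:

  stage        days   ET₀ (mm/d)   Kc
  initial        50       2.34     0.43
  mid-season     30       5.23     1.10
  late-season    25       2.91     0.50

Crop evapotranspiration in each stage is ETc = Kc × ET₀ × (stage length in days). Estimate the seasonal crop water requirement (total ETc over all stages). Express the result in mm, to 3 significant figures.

initial: 0.43 × 2.34 × 50 = 50.31 mm
mid-season: 1.10 × 5.23 × 30 = 172.59 mm
late-season: 0.50 × 2.91 × 25 = 36.38 mm
Seasonal total = 259.28 mm

259 mm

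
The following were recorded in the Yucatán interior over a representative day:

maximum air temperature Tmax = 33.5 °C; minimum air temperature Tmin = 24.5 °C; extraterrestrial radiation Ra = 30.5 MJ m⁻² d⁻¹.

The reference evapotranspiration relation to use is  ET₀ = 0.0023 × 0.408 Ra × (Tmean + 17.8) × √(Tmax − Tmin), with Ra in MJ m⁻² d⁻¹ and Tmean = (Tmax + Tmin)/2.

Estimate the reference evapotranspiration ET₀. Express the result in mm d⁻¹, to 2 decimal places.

Tmean = (33.5 + 24.5)/2 = 29.00 °C
0.408 Ra = 0.408 × 30.5 = 12.4440 mm/d equivalent
ET₀ = 0.0023 × 12.4440 × (29.00 + 17.8) × √9.0 = 0.0023 × 12.4440 × 46.80 × 3.0000 = 4.0184 mm/d

4.02 mm d⁻¹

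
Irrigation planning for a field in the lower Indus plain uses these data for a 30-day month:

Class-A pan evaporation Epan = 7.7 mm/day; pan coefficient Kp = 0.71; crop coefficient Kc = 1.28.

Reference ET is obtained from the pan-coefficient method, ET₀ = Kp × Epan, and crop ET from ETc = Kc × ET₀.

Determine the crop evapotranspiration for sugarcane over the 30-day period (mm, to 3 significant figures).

210 mm

ET₀ = 0.71 × 7.7 = 5.4670 mm/d
ETc = Kc × ET₀ = 1.28 × 5.4670 = 6.9978 mm/d
Over 30 days: 6.9978 × 30 = 209.934 mm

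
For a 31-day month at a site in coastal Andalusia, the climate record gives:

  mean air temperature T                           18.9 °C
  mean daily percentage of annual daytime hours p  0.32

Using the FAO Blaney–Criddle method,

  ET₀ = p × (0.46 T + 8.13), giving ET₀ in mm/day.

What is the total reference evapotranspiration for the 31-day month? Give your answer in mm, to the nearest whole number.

ET₀ = 0.32 × (0.46 × 18.9 + 8.13) = 0.32 × 16.824 = 5.3837 mm/d
Monthly total = 5.3837 × 31 = 166.895 mm

167 mm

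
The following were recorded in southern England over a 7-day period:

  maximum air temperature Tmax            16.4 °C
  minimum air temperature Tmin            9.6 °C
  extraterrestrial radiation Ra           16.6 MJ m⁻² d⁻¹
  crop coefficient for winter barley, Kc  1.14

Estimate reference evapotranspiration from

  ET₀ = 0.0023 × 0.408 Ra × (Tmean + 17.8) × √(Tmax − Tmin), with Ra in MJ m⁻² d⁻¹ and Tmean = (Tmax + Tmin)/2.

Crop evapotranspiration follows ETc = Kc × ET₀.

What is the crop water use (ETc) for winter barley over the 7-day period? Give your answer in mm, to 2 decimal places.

9.98 mm

Tmean = (16.4 + 9.6)/2 = 13.00 °C
0.408 Ra = 0.408 × 16.6 = 6.7728 mm/d equivalent
ET₀ = 0.0023 × 6.7728 × (13.00 + 17.8) × √6.8 = 0.0023 × 6.7728 × 30.80 × 2.6077 = 1.2511 mm/d
ETc = Kc × ET₀ = 1.14 × 1.2511 = 1.4263 mm/d
Over 7 days: 1.4263 × 7 = 9.984 mm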